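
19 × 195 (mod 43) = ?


19 × 195 = 3705
3705 mod 43 = 7


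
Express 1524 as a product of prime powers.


1524 / 2 = 762
762 / 2 = 381
381 / 3 = 127
127 / 127 = 1
1524 = 2^2 × 3 × 127


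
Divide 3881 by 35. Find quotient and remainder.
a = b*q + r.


3881 = 35 * 110 + 31
Check: 3850 + 31 = 3881

q = 110, r = 31


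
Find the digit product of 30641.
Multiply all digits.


3 × 0 × 6 × 4 × 1 = 0


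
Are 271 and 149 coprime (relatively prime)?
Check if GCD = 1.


Euclidean algorithm:
271 = 1 * 149 + 122
149 = 1 * 122 + 27
122 = 4 * 27 + 14
27 = 1 * 14 + 13
14 = 1 * 13 + 1
13 = 13 * 1 + 0
GCD(271, 149) = 1

Yes, coprime (GCD = 1)


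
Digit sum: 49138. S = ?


4 + 9 + 1 + 3 + 8 = 25


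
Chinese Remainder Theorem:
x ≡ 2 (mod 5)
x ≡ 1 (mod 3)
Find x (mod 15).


M = 5*3 = 15
M1 = M/5 = 3, M2 = M/3 = 5
M1^(-1) mod 5 = 2, M2^(-1) mod 3 = 2
x = 2*3*2 + 1*5*2 = 22
22 mod 15 = 7
Check: 7 mod 5 = 2 ✓, 7 mod 3 = 1 ✓

x ≡ 7 (mod 15)


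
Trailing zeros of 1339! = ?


floor(1339/5) = 267
floor(1339/25) = 53
floor(1339/125) = 10
floor(1339/625) = 2
Total = 332

332 trailing zeros


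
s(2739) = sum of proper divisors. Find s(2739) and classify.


Proper divisors: 1, 3, 11, 33, 83, 249, 913
Sum = 1 + 3 + 11 + 33 + 83 + 249 + 913 = 1293
1293 < 2739 → deficient

s(2739) = 1293 (deficient)


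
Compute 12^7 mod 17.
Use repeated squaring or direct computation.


12^1 mod 17 = 12
12^2 mod 17 = 8
12^3 mod 17 = 11
12^4 mod 17 = 13
12^5 mod 17 = 3
12^6 mod 17 = 2
12^7 mod 17 = 7


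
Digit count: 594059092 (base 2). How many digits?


594059092 in base 2 = 100011011010001001111101010100
Number of digits = 30

30 digits (base 2)


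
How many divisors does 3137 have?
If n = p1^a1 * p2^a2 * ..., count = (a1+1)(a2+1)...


3137 = 3137^1
d(3137) = (1+1) = 2

2 divisors


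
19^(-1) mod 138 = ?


Use the extended Euclidean algorithm on (138, 19); each row r = 138*s + 19*t:
r=138, s=1, t=0
r=19, s=0, t=1
q=7: r=5, s=1, t=-7   [138*(1) + 19*(-7) = 5]
q=3: r=4, s=-3, t=22   [138*(-3) + 19*(22) = 4]
q=1: r=1, s=4, t=-29   [138*(4) + 19*(-29) = 1]
q=4: r=0, s=-19, t=138   [138*(-19) + 19*(138) = 0]
GCD = 1 with t = -29, so 19*(-29) ≡ 1 (mod 138)
Inverse = -29 mod 138 = 109
Check: 19 * 109 = 2071 ≡ 1 (mod 138)

19^(-1) ≡ 109 (mod 138)


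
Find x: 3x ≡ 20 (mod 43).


GCD(3, 43) = 1, unique solution
a^(-1) mod 43 = 29
x = 29 * 20 mod 43 = 21

x ≡ 21 (mod 43)


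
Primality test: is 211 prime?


Check divisors up to sqrt(211) = 14.5258
No divisors found.
211 is prime.

Yes, 211 is prime


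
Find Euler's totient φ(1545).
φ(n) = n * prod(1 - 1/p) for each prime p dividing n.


1545 = 3 × 5 × 103
Prime factors: 3, 5, 103
φ(1545) = 1545 × (1-1/3) × (1-1/5) × (1-1/103)
= 1545 × 2/3 × 4/5 × 102/103 = 816

φ(1545) = 816


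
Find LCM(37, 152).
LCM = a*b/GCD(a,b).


GCD(37, 152) = 1
LCM = 37*152/1 = 5624/1 = 5624

LCM = 5624


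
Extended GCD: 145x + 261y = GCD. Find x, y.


Tabular extended Euclidean (each row: r = 145*s + 261*t):
r=145, s=1, t=0
r=261, s=0, t=1
q=0: r=145, s=1, t=0   [145*(1) + 261*(0) = 145]
q=1: r=116, s=-1, t=1   [145*(-1) + 261*(1) = 116]
q=1: r=29, s=2, t=-1   [145*(2) + 261*(-1) = 29]
q=4: r=0, s=-9, t=5   [145*(-9) + 261*(5) = 0]
GCD = 29; from the row with r=29: x=2, y=-1
Check: 145*(2) + 261*(-1) = 290 - 261 = 29

GCD = 29, x = 2, y = -1


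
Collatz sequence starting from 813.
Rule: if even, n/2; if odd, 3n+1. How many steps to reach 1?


813 → 2440 → 1220 → 610 → 305 → 916 → 458 → 229 → 688 → 344 → 172 → 86 → 43 → 130 → 65 → 196 → 98 → 49 → 148 → 74 → 37 → 112 → 56 → 28 → 14 → 7 → 22 → 11 → 34 → 17 → 52 → 26 → 13 → 40 → 20 → 10 → 5 → 16 → 8 → 4 → 2 → 1
Total steps = 41

41 steps


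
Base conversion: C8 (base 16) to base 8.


C8 (base 16) = 200 (decimal)
200 (decimal) = 310 (base 8)


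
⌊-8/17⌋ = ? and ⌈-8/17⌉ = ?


-8/17 = -0.4706
floor = -1
ceil = 0

floor = -1, ceil = 0


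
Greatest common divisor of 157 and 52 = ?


157 = 3 * 52 + 1
52 = 52 * 1 + 0
GCD = 1


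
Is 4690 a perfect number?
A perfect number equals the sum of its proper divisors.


Proper divisors of 4690: 1, 2, 5, 7, 10, 14, 35, 67, 70, 134, 335, 469, 670, 938, 2345
Sum = 1 + 2 + 5 + 7 + 10 + 14 + 35 + 67 + 70 + 134 + 335 + 469 + 670 + 938 + 2345 = 5102

No, 4690 is not perfect (5102 ≠ 4690)


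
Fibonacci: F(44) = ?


Sequence: 1, 1, 2, 3, 5, 8, 13, 21, 34, 55, 89, 144, 233, 377, 610, 987, 1597, 2584, 4181, 6765, 10946, 17711, 28657, 46368, 75025, 121393, 196418, 317811, 514229, 832040, 1346269, 2178309, 3524578, 5702887, 9227465, 14930352, 24157817, 39088169, 63245986, 102334155, 165580141, 267914296, 433494437, 701408733
F(44) = 701408733


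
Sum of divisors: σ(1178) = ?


Divisors of 1178: 1, 2, 19, 31, 38, 62, 589, 1178
Sum = 1 + 2 + 19 + 31 + 38 + 62 + 589 + 1178 = 1920

σ(1178) = 1920


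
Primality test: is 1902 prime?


1902 / 2 = 951 (exact division)
1902 is NOT prime.

No, 1902 is not prime


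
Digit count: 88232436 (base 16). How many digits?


88232436 in base 16 = 54251F4
Number of digits = 7

7 digits (base 16)


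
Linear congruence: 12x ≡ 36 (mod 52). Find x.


GCD(12, 52) = 4 divides 36
Divide: 3x ≡ 9 (mod 13)
x ≡ 3 (mod 13)


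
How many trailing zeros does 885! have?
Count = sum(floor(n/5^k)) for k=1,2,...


floor(885/5) = 177
floor(885/25) = 35
floor(885/125) = 7
floor(885/625) = 1
Total = 220

220 trailing zeros


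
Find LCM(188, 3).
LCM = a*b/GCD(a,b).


GCD(188, 3) = 1
LCM = 188*3/1 = 564/1 = 564

LCM = 564


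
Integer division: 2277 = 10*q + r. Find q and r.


2277 = 10 * 227 + 7
Check: 2270 + 7 = 2277

q = 227, r = 7


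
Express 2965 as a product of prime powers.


2965 / 5 = 593
593 / 593 = 1
2965 = 5 × 593


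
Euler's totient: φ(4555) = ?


4555 = 5 × 911
Prime factors: 5, 911
φ(4555) = 4555 × (1-1/5) × (1-1/911)
= 4555 × 4/5 × 910/911 = 3640

φ(4555) = 3640


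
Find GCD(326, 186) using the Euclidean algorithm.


326 = 1 * 186 + 140
186 = 1 * 140 + 46
140 = 3 * 46 + 2
46 = 23 * 2 + 0
GCD = 2


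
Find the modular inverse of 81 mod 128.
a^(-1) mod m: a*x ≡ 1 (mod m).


Use the extended Euclidean algorithm on (128, 81); each row r = 128*s + 81*t:
r=128, s=1, t=0
r=81, s=0, t=1
q=1: r=47, s=1, t=-1   [128*(1) + 81*(-1) = 47]
q=1: r=34, s=-1, t=2   [128*(-1) + 81*(2) = 34]
q=1: r=13, s=2, t=-3   [128*(2) + 81*(-3) = 13]
q=2: r=8, s=-5, t=8   [128*(-5) + 81*(8) = 8]
q=1: r=5, s=7, t=-11   [128*(7) + 81*(-11) = 5]
q=1: r=3, s=-12, t=19   [128*(-12) + 81*(19) = 3]
q=1: r=2, s=19, t=-30   [128*(19) + 81*(-30) = 2]
q=1: r=1, s=-31, t=49   [128*(-31) + 81*(49) = 1]
q=2: r=0, s=81, t=-128   [128*(81) + 81*(-128) = 0]
GCD = 1 with t = 49, so 81*(49) ≡ 1 (mod 128)
Inverse = 49 mod 128 = 49
Check: 81 * 49 = 3969 ≡ 1 (mod 128)

81^(-1) ≡ 49 (mod 128)


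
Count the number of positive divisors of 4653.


4653 = 3^2 × 11^1 × 47^1
d(4653) = (2+1) × (1+1) × (1+1) = 12

12 divisors


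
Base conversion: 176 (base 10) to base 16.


176 (base 10) = 176 (decimal)
176 (decimal) = B0 (base 16)


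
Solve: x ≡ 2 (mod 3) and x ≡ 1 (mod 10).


M = 3*10 = 30
M1 = M/3 = 10, M2 = M/10 = 3
M1^(-1) mod 3 = 1, M2^(-1) mod 10 = 7
x = 2*10*1 + 1*3*7 = 41
41 mod 30 = 11
Check: 11 mod 3 = 2 ✓, 11 mod 10 = 1 ✓

x ≡ 11 (mod 30)


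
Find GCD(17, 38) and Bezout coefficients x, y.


Tabular extended Euclidean (each row: r = 17*s + 38*t):
r=17, s=1, t=0
r=38, s=0, t=1
q=0: r=17, s=1, t=0   [17*(1) + 38*(0) = 17]
q=2: r=4, s=-2, t=1   [17*(-2) + 38*(1) = 4]
q=4: r=1, s=9, t=-4   [17*(9) + 38*(-4) = 1]
q=4: r=0, s=-38, t=17   [17*(-38) + 38*(17) = 0]
GCD = 1; from the row with r=1: x=9, y=-4
Check: 17*(9) + 38*(-4) = 153 - 152 = 1

GCD = 1, x = 9, y = -4


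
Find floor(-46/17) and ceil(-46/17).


-46/17 = -2.7059
floor = -3
ceil = -2

floor = -3, ceil = -2


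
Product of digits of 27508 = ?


2 × 7 × 5 × 0 × 8 = 0


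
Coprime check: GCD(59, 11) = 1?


Euclidean algorithm:
59 = 5 * 11 + 4
11 = 2 * 4 + 3
4 = 1 * 3 + 1
3 = 3 * 1 + 0
GCD(59, 11) = 1

Yes, coprime (GCD = 1)


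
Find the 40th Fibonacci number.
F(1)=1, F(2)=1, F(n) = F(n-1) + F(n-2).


Sequence: 1, 1, 2, 3, 5, 8, 13, 21, 34, 55, 89, 144, 233, 377, 610, 987, 1597, 2584, 4181, 6765, 10946, 17711, 28657, 46368, 75025, 121393, 196418, 317811, 514229, 832040, 1346269, 2178309, 3524578, 5702887, 9227465, 14930352, 24157817, 39088169, 63245986, 102334155
F(40) = 102334155


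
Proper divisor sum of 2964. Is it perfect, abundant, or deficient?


Proper divisors: 1, 2, 3, 4, 6, 12, 13, 19, 26, 38, 39, 52, 57, 76, 78, 114, 156, 228, 247, 494, 741, 988, 1482
Sum = 1 + 2 + 3 + 4 + 6 + 12 + 13 + 19 + 26 + 38 + 39 + 52 + 57 + 76 + 78 + 114 + 156 + 228 + 247 + 494 + 741 + 988 + 1482 = 4876
4876 > 2964 → abundant

s(2964) = 4876 (abundant)


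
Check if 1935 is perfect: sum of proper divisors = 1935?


Proper divisors of 1935: 1, 3, 5, 9, 15, 43, 45, 129, 215, 387, 645
Sum = 1 + 3 + 5 + 9 + 15 + 43 + 45 + 129 + 215 + 387 + 645 = 1497

No, 1935 is not perfect (1497 ≠ 1935)


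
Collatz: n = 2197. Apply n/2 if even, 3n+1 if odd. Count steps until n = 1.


2197 → 6592 → 3296 → 1648 → 824 → 412 → 206 → 103 → 310 → 155 → 466 → 233 → 700 → 350 → 175 → 526 → 263 → 790 → 395 → 1186 → 593 → 1780 → 890 → 445 → 1336 → 668 → 334 → 167 → 502 → 251 → 754 → 377 → 1132 → 566 → 283 → 850 → 425 → 1276 → 638 → 319 → 958 → 479 → 1438 → 719 → 2158 → 1079 → 3238 → 1619 → 4858 → 2429 → 7288 → 3644 → 1822 → 911 → 2734 → 1367 → 4102 → 2051 → 6154 → 3077 → 9232 → 4616 → 2308 → 1154 → 577 → 1732 → 866 → 433 → 1300 → 650 → 325 → 976 → 488 → 244 → 122 → 61 → 184 → 92 → 46 → 23 → 70 → 35 → 106 → 53 → 160 → 80 → 40 → 20 → 10 → 5 → 16 → 8 → 4 → 2 → 1
Total steps = 94

94 steps


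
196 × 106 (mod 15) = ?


196 × 106 = 20776
20776 mod 15 = 1


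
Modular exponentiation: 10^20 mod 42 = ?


10^1 mod 42 = 10
10^2 mod 42 = 16
10^3 mod 42 = 34
10^4 mod 42 = 4
10^5 mod 42 = 40
10^6 mod 42 = 22
10^7 mod 42 = 10
10^8 mod 42 = 16
10^9 mod 42 = 34
10^10 mod 42 = 4
10^11 mod 42 = 40
10^12 mod 42 = 22
10^13 mod 42 = 10
10^14 mod 42 = 16
10^15 mod 42 = 34
10^16 mod 42 = 4
10^17 mod 42 = 40
10^18 mod 42 = 22
10^19 mod 42 = 10
10^20 mod 42 = 16


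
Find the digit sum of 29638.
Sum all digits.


2 + 9 + 6 + 3 + 8 = 28


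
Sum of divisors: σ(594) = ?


Divisors of 594: 1, 2, 3, 6, 9, 11, 18, 22, 27, 33, 54, 66, 99, 198, 297, 594
Sum = 1 + 2 + 3 + 6 + 9 + 11 + 18 + 22 + 27 + 33 + 54 + 66 + 99 + 198 + 297 + 594 = 1440

σ(594) = 1440


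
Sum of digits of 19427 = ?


1 + 9 + 4 + 2 + 7 = 23


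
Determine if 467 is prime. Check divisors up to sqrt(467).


Check divisors up to sqrt(467) = 21.6102
No divisors found.
467 is prime.

Yes, 467 is prime


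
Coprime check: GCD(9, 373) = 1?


Euclidean algorithm:
373 = 41 * 9 + 4
9 = 2 * 4 + 1
4 = 4 * 1 + 0
GCD(9, 373) = 1

Yes, coprime (GCD = 1)


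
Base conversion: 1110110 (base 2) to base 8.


1110110 (base 2) = 118 (decimal)
118 (decimal) = 166 (base 8)


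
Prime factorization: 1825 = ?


1825 / 5 = 365
365 / 5 = 73
73 / 73 = 1
1825 = 5^2 × 73


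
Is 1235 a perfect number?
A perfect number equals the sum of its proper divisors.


Proper divisors of 1235: 1, 5, 13, 19, 65, 95, 247
Sum = 1 + 5 + 13 + 19 + 65 + 95 + 247 = 445

No, 1235 is not perfect (445 ≠ 1235)


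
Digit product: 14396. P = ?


1 × 4 × 3 × 9 × 6 = 648


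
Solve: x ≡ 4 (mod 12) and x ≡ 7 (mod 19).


M = 12*19 = 228
M1 = M/12 = 19, M2 = M/19 = 12
M1^(-1) mod 12 = 7, M2^(-1) mod 19 = 8
x = 4*19*7 + 7*12*8 = 1204
1204 mod 228 = 64
Check: 64 mod 12 = 4 ✓, 64 mod 19 = 7 ✓

x ≡ 64 (mod 228)


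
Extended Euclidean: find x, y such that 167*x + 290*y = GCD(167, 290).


Tabular extended Euclidean (each row: r = 167*s + 290*t):
r=167, s=1, t=0
r=290, s=0, t=1
q=0: r=167, s=1, t=0   [167*(1) + 290*(0) = 167]
q=1: r=123, s=-1, t=1   [167*(-1) + 290*(1) = 123]
q=1: r=44, s=2, t=-1   [167*(2) + 290*(-1) = 44]
q=2: r=35, s=-5, t=3   [167*(-5) + 290*(3) = 35]
q=1: r=9, s=7, t=-4   [167*(7) + 290*(-4) = 9]
q=3: r=8, s=-26, t=15   [167*(-26) + 290*(15) = 8]
q=1: r=1, s=33, t=-19   [167*(33) + 290*(-19) = 1]
q=8: r=0, s=-290, t=167   [167*(-290) + 290*(167) = 0]
GCD = 1; from the row with r=1: x=33, y=-19
Check: 167*(33) + 290*(-19) = 5511 - 5510 = 1

GCD = 1, x = 33, y = -19


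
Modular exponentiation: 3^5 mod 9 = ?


3^1 mod 9 = 3
3^2 mod 9 = 0
3^3 mod 9 = 0
3^4 mod 9 = 0
3^5 mod 9 = 0


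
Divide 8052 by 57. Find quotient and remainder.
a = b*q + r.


8052 = 57 * 141 + 15
Check: 8037 + 15 = 8052

q = 141, r = 15


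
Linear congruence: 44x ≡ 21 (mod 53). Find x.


GCD(44, 53) = 1, unique solution
a^(-1) mod 53 = 47
x = 47 * 21 mod 53 = 33

x ≡ 33 (mod 53)


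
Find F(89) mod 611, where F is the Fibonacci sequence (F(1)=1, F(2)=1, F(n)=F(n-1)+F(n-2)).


F(k) mod 611 for k=1..89:
1, 1, 2, 3, 5, 8, 13, 21, 34, 55, 89, 144, 233, 377, 610, 376, 375, 140, 515, 44, 559, 603, 551, 543, 483, 415, 287, 91, 378, 469, 236, 94, 330, 424, 143, 567, 99, 55, 154, 209, 363, 572, 324, 285, 609, 283, 281, 564, 234, 187, 421, 608, 418, 415, 222, 26, 248, 274, 522, 185, 96, 281, 377, 47, 424, 471, 284, 144, 428, 572, 389, 350, 128, 478, 606, 473, 468, 330, 187, 517, 93, 610, 92, 91, 183, 274, 457, 120, 577
F(89) mod 611 = 577


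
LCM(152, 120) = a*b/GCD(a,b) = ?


GCD(152, 120) = 8
LCM = 152*120/8 = 18240/8 = 2280

LCM = 2280


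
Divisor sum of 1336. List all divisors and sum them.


Divisors of 1336: 1, 2, 4, 8, 167, 334, 668, 1336
Sum = 1 + 2 + 4 + 8 + 167 + 334 + 668 + 1336 = 2520

σ(1336) = 2520


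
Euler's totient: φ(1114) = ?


1114 = 2 × 557
Prime factors: 2, 557
φ(1114) = 1114 × (1-1/2) × (1-1/557)
= 1114 × 1/2 × 556/557 = 556

φ(1114) = 556


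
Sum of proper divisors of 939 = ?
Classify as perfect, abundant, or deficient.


Proper divisors: 1, 3, 313
Sum = 1 + 3 + 313 = 317
317 < 939 → deficient

s(939) = 317 (deficient)


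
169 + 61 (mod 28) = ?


169 + 61 = 230
230 mod 28 = 6


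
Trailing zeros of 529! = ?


floor(529/5) = 105
floor(529/25) = 21
floor(529/125) = 4
Total = 130

130 trailing zeros


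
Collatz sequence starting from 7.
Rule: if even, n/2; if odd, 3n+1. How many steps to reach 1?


7 → 22 → 11 → 34 → 17 → 52 → 26 → 13 → 40 → 20 → 10 → 5 → 16 → 8 → 4 → 2 → 1
Total steps = 16

16 steps


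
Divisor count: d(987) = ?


987 = 3^1 × 7^1 × 47^1
d(987) = (1+1) × (1+1) × (1+1) = 8

8 divisors


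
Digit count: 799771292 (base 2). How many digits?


799771292 in base 2 = 101111101010111000101010011100
Number of digits = 30

30 digits (base 2)


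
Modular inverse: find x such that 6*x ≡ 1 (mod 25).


Use the extended Euclidean algorithm on (25, 6); each row r = 25*s + 6*t:
r=25, s=1, t=0
r=6, s=0, t=1
q=4: r=1, s=1, t=-4   [25*(1) + 6*(-4) = 1]
q=6: r=0, s=-6, t=25   [25*(-6) + 6*(25) = 0]
GCD = 1 with t = -4, so 6*(-4) ≡ 1 (mod 25)
Inverse = -4 mod 25 = 21
Check: 6 * 21 = 126 ≡ 1 (mod 25)

6^(-1) ≡ 21 (mod 25)


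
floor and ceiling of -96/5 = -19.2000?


-96/5 = -19.2000
floor = -20
ceil = -19

floor = -20, ceil = -19


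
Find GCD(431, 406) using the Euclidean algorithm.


431 = 1 * 406 + 25
406 = 16 * 25 + 6
25 = 4 * 6 + 1
6 = 6 * 1 + 0
GCD = 1


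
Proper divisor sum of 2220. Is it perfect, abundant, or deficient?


Proper divisors: 1, 2, 3, 4, 5, 6, 10, 12, 15, 20, 30, 37, 60, 74, 111, 148, 185, 222, 370, 444, 555, 740, 1110
Sum = 1 + 2 + 3 + 4 + 5 + 6 + 10 + 12 + 15 + 20 + 30 + 37 + 60 + 74 + 111 + 148 + 185 + 222 + 370 + 444 + 555 + 740 + 1110 = 4164
4164 > 2220 → abundant

s(2220) = 4164 (abundant)


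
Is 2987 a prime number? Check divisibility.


2987 / 29 = 103 (exact division)
2987 is NOT prime.

No, 2987 is not prime


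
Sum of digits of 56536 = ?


5 + 6 + 5 + 3 + 6 = 25


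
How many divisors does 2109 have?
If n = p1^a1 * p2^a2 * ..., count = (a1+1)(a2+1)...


2109 = 3^1 × 19^1 × 37^1
d(2109) = (1+1) × (1+1) × (1+1) = 8

8 divisors


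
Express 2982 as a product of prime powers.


2982 / 2 = 1491
1491 / 3 = 497
497 / 7 = 71
71 / 71 = 1
2982 = 2 × 3 × 7 × 71


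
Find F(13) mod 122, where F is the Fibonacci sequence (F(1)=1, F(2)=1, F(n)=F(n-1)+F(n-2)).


F(k) mod 122 for k=1..13:
1, 1, 2, 3, 5, 8, 13, 21, 34, 55, 89, 22, 111
F(13) mod 122 = 111


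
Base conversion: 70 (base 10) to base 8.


70 (base 10) = 70 (decimal)
70 (decimal) = 106 (base 8)


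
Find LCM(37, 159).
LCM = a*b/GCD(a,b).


GCD(37, 159) = 1
LCM = 37*159/1 = 5883/1 = 5883

LCM = 5883


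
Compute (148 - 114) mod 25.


148 - 114 = 34
34 mod 25 = 9


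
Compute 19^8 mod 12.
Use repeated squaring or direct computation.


19^1 mod 12 = 7
19^2 mod 12 = 1
19^3 mod 12 = 7
19^4 mod 12 = 1
19^5 mod 12 = 7
19^6 mod 12 = 1
19^7 mod 12 = 7
19^8 mod 12 = 1


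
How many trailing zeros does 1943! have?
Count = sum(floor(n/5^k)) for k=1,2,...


floor(1943/5) = 388
floor(1943/25) = 77
floor(1943/125) = 15
floor(1943/625) = 3
Total = 483

483 trailing zeros


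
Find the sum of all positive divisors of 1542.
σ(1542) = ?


Divisors of 1542: 1, 2, 3, 6, 257, 514, 771, 1542
Sum = 1 + 2 + 3 + 6 + 257 + 514 + 771 + 1542 = 3096

σ(1542) = 3096


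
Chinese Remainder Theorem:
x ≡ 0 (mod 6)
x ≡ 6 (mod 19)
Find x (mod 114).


M = 6*19 = 114
M1 = M/6 = 19, M2 = M/19 = 6
M1^(-1) mod 6 = 1, M2^(-1) mod 19 = 16
x = 0*19*1 + 6*6*16 = 576
576 mod 114 = 6
Check: 6 mod 6 = 0 ✓, 6 mod 19 = 6 ✓

x ≡ 6 (mod 114)


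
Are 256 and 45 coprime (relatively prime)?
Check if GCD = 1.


Euclidean algorithm:
256 = 5 * 45 + 31
45 = 1 * 31 + 14
31 = 2 * 14 + 3
14 = 4 * 3 + 2
3 = 1 * 2 + 1
2 = 2 * 1 + 0
GCD(256, 45) = 1

Yes, coprime (GCD = 1)


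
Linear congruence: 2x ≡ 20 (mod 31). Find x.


GCD(2, 31) = 1, unique solution
a^(-1) mod 31 = 16
x = 16 * 20 mod 31 = 10

x ≡ 10 (mod 31)


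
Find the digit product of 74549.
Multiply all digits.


7 × 4 × 5 × 4 × 9 = 5040


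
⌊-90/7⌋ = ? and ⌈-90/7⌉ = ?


-90/7 = -12.8571
floor = -13
ceil = -12

floor = -13, ceil = -12


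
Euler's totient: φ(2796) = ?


2796 = 2^2 × 3 × 233
Prime factors: 2, 3, 233
φ(2796) = 2796 × (1-1/2) × (1-1/3) × (1-1/233)
= 2796 × 1/2 × 2/3 × 232/233 = 928

φ(2796) = 928


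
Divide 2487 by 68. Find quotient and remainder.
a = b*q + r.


2487 = 68 * 36 + 39
Check: 2448 + 39 = 2487

q = 36, r = 39


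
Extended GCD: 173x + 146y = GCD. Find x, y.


Tabular extended Euclidean (each row: r = 173*s + 146*t):
r=173, s=1, t=0
r=146, s=0, t=1
q=1: r=27, s=1, t=-1   [173*(1) + 146*(-1) = 27]
q=5: r=11, s=-5, t=6   [173*(-5) + 146*(6) = 11]
q=2: r=5, s=11, t=-13   [173*(11) + 146*(-13) = 5]
q=2: r=1, s=-27, t=32   [173*(-27) + 146*(32) = 1]
q=5: r=0, s=146, t=-173   [173*(146) + 146*(-173) = 0]
GCD = 1; from the row with r=1: x=-27, y=32
Check: 173*(-27) + 146*(32) = -4671 + 4672 = 1

GCD = 1, x = -27, y = 32


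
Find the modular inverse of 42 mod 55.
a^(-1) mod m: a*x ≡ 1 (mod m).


Use the extended Euclidean algorithm on (55, 42); each row r = 55*s + 42*t:
r=55, s=1, t=0
r=42, s=0, t=1
q=1: r=13, s=1, t=-1   [55*(1) + 42*(-1) = 13]
q=3: r=3, s=-3, t=4   [55*(-3) + 42*(4) = 3]
q=4: r=1, s=13, t=-17   [55*(13) + 42*(-17) = 1]
q=3: r=0, s=-42, t=55   [55*(-42) + 42*(55) = 0]
GCD = 1 with t = -17, so 42*(-17) ≡ 1 (mod 55)
Inverse = -17 mod 55 = 38
Check: 42 * 38 = 1596 ≡ 1 (mod 55)

42^(-1) ≡ 38 (mod 55)


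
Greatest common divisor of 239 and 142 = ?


239 = 1 * 142 + 97
142 = 1 * 97 + 45
97 = 2 * 45 + 7
45 = 6 * 7 + 3
7 = 2 * 3 + 1
3 = 3 * 1 + 0
GCD = 1


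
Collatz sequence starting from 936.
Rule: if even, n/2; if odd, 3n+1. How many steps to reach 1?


936 → 468 → 234 → 117 → 352 → 176 → 88 → 44 → 22 → 11 → 34 → 17 → 52 → 26 → 13 → 40 → 20 → 10 → 5 → 16 → 8 → 4 → 2 → 1
Total steps = 23

23 steps


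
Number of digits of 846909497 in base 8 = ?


846909497 in base 8 = 6236550071
Number of digits = 10

10 digits (base 8)


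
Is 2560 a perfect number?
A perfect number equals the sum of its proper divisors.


Proper divisors of 2560: 1, 2, 4, 5, 8, 10, 16, 20, 32, 40, 64, 80, 128, 160, 256, 320, 512, 640, 1280
Sum = 1 + 2 + 4 + 5 + 8 + 10 + 16 + 20 + 32 + 40 + 64 + 80 + 128 + 160 + 256 + 320 + 512 + 640 + 1280 = 3578

No, 2560 is not perfect (3578 ≠ 2560)


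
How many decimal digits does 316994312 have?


316994312 has 9 digits in base 10
floor(log10(316994312)) + 1 = floor(8.5011) + 1 = 9

9 digits (base 10)


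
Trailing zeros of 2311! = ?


floor(2311/5) = 462
floor(2311/25) = 92
floor(2311/125) = 18
floor(2311/625) = 3
Total = 575

575 trailing zeros


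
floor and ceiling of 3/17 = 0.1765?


3/17 = 0.1765
floor = 0
ceil = 1

floor = 0, ceil = 1


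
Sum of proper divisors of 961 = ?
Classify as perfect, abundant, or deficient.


Proper divisors: 1, 31
Sum = 1 + 31 = 32
32 < 961 → deficient

s(961) = 32 (deficient)


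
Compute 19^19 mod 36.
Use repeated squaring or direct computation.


19^1 mod 36 = 19
19^2 mod 36 = 1
19^3 mod 36 = 19
19^4 mod 36 = 1
19^5 mod 36 = 19
19^6 mod 36 = 1
19^7 mod 36 = 19
19^8 mod 36 = 1
19^9 mod 36 = 19
19^10 mod 36 = 1
19^11 mod 36 = 19
19^12 mod 36 = 1
19^13 mod 36 = 19
19^14 mod 36 = 1
19^15 mod 36 = 19
19^16 mod 36 = 1
19^17 mod 36 = 19
19^18 mod 36 = 1
19^19 mod 36 = 19


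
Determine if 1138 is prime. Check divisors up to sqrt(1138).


1138 / 2 = 569 (exact division)
1138 is NOT prime.

No, 1138 is not prime


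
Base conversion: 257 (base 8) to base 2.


257 (base 8) = 175 (decimal)
175 (decimal) = 10101111 (base 2)


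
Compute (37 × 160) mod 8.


37 × 160 = 5920
5920 mod 8 = 0


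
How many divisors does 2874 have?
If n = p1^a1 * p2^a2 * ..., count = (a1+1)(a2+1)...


2874 = 2^1 × 3^1 × 479^1
d(2874) = (1+1) × (1+1) × (1+1) = 8

8 divisors


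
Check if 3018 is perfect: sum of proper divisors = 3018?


Proper divisors of 3018: 1, 2, 3, 6, 503, 1006, 1509
Sum = 1 + 2 + 3 + 6 + 503 + 1006 + 1509 = 3030

No, 3018 is not perfect (3030 ≠ 3018)


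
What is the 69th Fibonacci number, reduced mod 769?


F(k) mod 769 for k=1..69:
1, 1, 2, 3, 5, 8, 13, 21, 34, 55, 89, 144, 233, 377, 610, 218, 59, 277, 336, 613, 180, 24, 204, 228, 432, 660, 323, 214, 537, 751, 519, 501, 251, 752, 234, 217, 451, 668, 350, 249, 599, 79, 678, 757, 666, 654, 551, 436, 218, 654, 103, 757, 91, 79, 170, 249, 419, 668, 318, 217, 535, 752, 518, 501, 250, 751, 232, 214, 446
F(69) mod 769 = 446


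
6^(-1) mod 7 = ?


Use the extended Euclidean algorithm on (7, 6); each row r = 7*s + 6*t:
r=7, s=1, t=0
r=6, s=0, t=1
q=1: r=1, s=1, t=-1   [7*(1) + 6*(-1) = 1]
q=6: r=0, s=-6, t=7   [7*(-6) + 6*(7) = 0]
GCD = 1 with t = -1, so 6*(-1) ≡ 1 (mod 7)
Inverse = -1 mod 7 = 6
Check: 6 * 6 = 36 ≡ 1 (mod 7)

6^(-1) ≡ 6 (mod 7)


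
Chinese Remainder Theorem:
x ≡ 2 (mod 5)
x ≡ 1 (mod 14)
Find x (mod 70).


M = 5*14 = 70
M1 = M/5 = 14, M2 = M/14 = 5
M1^(-1) mod 5 = 4, M2^(-1) mod 14 = 3
x = 2*14*4 + 1*5*3 = 127
127 mod 70 = 57
Check: 57 mod 5 = 2 ✓, 57 mod 14 = 1 ✓

x ≡ 57 (mod 70)


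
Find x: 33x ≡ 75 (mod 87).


GCD(33, 87) = 3 divides 75
Divide: 11x ≡ 25 (mod 29)
x ≡ 26 (mod 29)


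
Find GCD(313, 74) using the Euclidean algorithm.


313 = 4 * 74 + 17
74 = 4 * 17 + 6
17 = 2 * 6 + 5
6 = 1 * 5 + 1
5 = 5 * 1 + 0
GCD = 1


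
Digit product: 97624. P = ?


9 × 7 × 6 × 2 × 4 = 3024


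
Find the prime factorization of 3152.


3152 / 2 = 1576
1576 / 2 = 788
788 / 2 = 394
394 / 2 = 197
197 / 197 = 1
3152 = 2^4 × 197


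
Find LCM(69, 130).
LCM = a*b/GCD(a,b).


GCD(69, 130) = 1
LCM = 69*130/1 = 8970/1 = 8970

LCM = 8970


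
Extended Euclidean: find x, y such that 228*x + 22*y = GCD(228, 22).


Tabular extended Euclidean (each row: r = 228*s + 22*t):
r=228, s=1, t=0
r=22, s=0, t=1
q=10: r=8, s=1, t=-10   [228*(1) + 22*(-10) = 8]
q=2: r=6, s=-2, t=21   [228*(-2) + 22*(21) = 6]
q=1: r=2, s=3, t=-31   [228*(3) + 22*(-31) = 2]
q=3: r=0, s=-11, t=114   [228*(-11) + 22*(114) = 0]
GCD = 2; from the row with r=2: x=3, y=-31
Check: 228*(3) + 22*(-31) = 684 - 682 = 2

GCD = 2, x = 3, y = -31


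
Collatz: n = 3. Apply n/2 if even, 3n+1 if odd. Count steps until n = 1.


3 → 10 → 5 → 16 → 8 → 4 → 2 → 1
Total steps = 7

7 steps


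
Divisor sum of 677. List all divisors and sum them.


Divisors of 677: 1, 677
Sum = 1 + 677 = 678

σ(677) = 678


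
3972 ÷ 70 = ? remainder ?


3972 = 70 * 56 + 52
Check: 3920 + 52 = 3972

q = 56, r = 52


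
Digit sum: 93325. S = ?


9 + 3 + 3 + 2 + 5 = 22


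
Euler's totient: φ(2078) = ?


2078 = 2 × 1039
Prime factors: 2, 1039
φ(2078) = 2078 × (1-1/2) × (1-1/1039)
= 2078 × 1/2 × 1038/1039 = 1038

φ(2078) = 1038


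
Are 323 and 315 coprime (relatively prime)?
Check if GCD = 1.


Euclidean algorithm:
323 = 1 * 315 + 8
315 = 39 * 8 + 3
8 = 2 * 3 + 2
3 = 1 * 2 + 1
2 = 2 * 1 + 0
GCD(323, 315) = 1

Yes, coprime (GCD = 1)


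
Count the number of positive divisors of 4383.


4383 = 3^2 × 487^1
d(4383) = (2+1) × (1+1) = 6

6 divisors


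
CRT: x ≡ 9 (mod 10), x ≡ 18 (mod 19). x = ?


M = 10*19 = 190
M1 = M/10 = 19, M2 = M/19 = 10
M1^(-1) mod 10 = 9, M2^(-1) mod 19 = 2
x = 9*19*9 + 18*10*2 = 1899
1899 mod 190 = 189
Check: 189 mod 10 = 9 ✓, 189 mod 19 = 18 ✓

x ≡ 189 (mod 190)


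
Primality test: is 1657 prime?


Check divisors up to sqrt(1657) = 40.7063
No divisors found.
1657 is prime.

Yes, 1657 is prime


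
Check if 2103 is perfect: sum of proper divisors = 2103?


Proper divisors of 2103: 1, 3, 701
Sum = 1 + 3 + 701 = 705

No, 2103 is not perfect (705 ≠ 2103)


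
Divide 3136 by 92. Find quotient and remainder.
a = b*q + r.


3136 = 92 * 34 + 8
Check: 3128 + 8 = 3136

q = 34, r = 8


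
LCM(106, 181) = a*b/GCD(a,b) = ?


GCD(106, 181) = 1
LCM = 106*181/1 = 19186/1 = 19186

LCM = 19186


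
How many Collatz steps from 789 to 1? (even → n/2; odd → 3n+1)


789 → 2368 → 1184 → 592 → 296 → 148 → 74 → 37 → 112 → 56 → 28 → 14 → 7 → 22 → 11 → 34 → 17 → 52 → 26 → 13 → 40 → 20 → 10 → 5 → 16 → 8 → 4 → 2 → 1
Total steps = 28

28 steps


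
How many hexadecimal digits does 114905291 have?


114905291 in base 16 = 6D950CB
Number of digits = 7

7 digits (base 16)


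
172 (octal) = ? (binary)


172 (base 8) = 122 (decimal)
122 (decimal) = 1111010 (base 2)


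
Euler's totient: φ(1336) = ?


1336 = 2^3 × 167
Prime factors: 2, 167
φ(1336) = 1336 × (1-1/2) × (1-1/167)
= 1336 × 1/2 × 166/167 = 664

φ(1336) = 664


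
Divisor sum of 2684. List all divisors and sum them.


Divisors of 2684: 1, 2, 4, 11, 22, 44, 61, 122, 244, 671, 1342, 2684
Sum = 1 + 2 + 4 + 11 + 22 + 44 + 61 + 122 + 244 + 671 + 1342 + 2684 = 5208

σ(2684) = 5208


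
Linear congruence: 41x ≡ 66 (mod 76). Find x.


GCD(41, 76) = 1, unique solution
a^(-1) mod 76 = 13
x = 13 * 66 mod 76 = 22

x ≡ 22 (mod 76)


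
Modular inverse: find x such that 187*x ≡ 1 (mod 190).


Use the extended Euclidean algorithm on (190, 187); each row r = 190*s + 187*t:
r=190, s=1, t=0
r=187, s=0, t=1
q=1: r=3, s=1, t=-1   [190*(1) + 187*(-1) = 3]
q=62: r=1, s=-62, t=63   [190*(-62) + 187*(63) = 1]
q=3: r=0, s=187, t=-190   [190*(187) + 187*(-190) = 0]
GCD = 1 with t = 63, so 187*(63) ≡ 1 (mod 190)
Inverse = 63 mod 190 = 63
Check: 187 * 63 = 11781 ≡ 1 (mod 190)

187^(-1) ≡ 63 (mod 190)


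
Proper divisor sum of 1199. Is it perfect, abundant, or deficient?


Proper divisors: 1, 11, 109
Sum = 1 + 11 + 109 = 121
121 < 1199 → deficient

s(1199) = 121 (deficient)


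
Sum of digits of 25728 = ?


2 + 5 + 7 + 2 + 8 = 24


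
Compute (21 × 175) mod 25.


21 × 175 = 3675
3675 mod 25 = 0


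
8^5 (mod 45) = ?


8^1 mod 45 = 8
8^2 mod 45 = 19
8^3 mod 45 = 17
8^4 mod 45 = 1
8^5 mod 45 = 8


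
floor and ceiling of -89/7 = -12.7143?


-89/7 = -12.7143
floor = -13
ceil = -12

floor = -13, ceil = -12


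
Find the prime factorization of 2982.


2982 / 2 = 1491
1491 / 3 = 497
497 / 7 = 71
71 / 71 = 1
2982 = 2 × 3 × 7 × 71


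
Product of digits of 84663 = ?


8 × 4 × 6 × 6 × 3 = 3456


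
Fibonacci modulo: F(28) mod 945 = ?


F(k) mod 945 for k=1..28:
1, 1, 2, 3, 5, 8, 13, 21, 34, 55, 89, 144, 233, 377, 610, 42, 652, 694, 401, 150, 551, 701, 307, 63, 370, 433, 803, 291
F(28) mod 945 = 291


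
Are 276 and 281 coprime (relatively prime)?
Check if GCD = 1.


Euclidean algorithm:
281 = 1 * 276 + 5
276 = 55 * 5 + 1
5 = 5 * 1 + 0
GCD(276, 281) = 1

Yes, coprime (GCD = 1)


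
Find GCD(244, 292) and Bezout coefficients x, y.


Tabular extended Euclidean (each row: r = 244*s + 292*t):
r=244, s=1, t=0
r=292, s=0, t=1
q=0: r=244, s=1, t=0   [244*(1) + 292*(0) = 244]
q=1: r=48, s=-1, t=1   [244*(-1) + 292*(1) = 48]
q=5: r=4, s=6, t=-5   [244*(6) + 292*(-5) = 4]
q=12: r=0, s=-73, t=61   [244*(-73) + 292*(61) = 0]
GCD = 4; from the row with r=4: x=6, y=-5
Check: 244*(6) + 292*(-5) = 1464 - 1460 = 4

GCD = 4, x = 6, y = -5


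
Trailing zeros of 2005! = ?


floor(2005/5) = 401
floor(2005/25) = 80
floor(2005/125) = 16
floor(2005/625) = 3
Total = 500

500 trailing zeros


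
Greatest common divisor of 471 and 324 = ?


471 = 1 * 324 + 147
324 = 2 * 147 + 30
147 = 4 * 30 + 27
30 = 1 * 27 + 3
27 = 9 * 3 + 0
GCD = 3


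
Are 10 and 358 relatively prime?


Euclidean algorithm:
358 = 35 * 10 + 8
10 = 1 * 8 + 2
8 = 4 * 2 + 0
GCD(10, 358) = 2

No, not coprime (GCD = 2)


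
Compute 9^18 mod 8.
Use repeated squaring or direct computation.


9^1 mod 8 = 1
9^2 mod 8 = 1
9^3 mod 8 = 1
9^4 mod 8 = 1
9^5 mod 8 = 1
9^6 mod 8 = 1
9^7 mod 8 = 1
9^8 mod 8 = 1
9^9 mod 8 = 1
9^10 mod 8 = 1
9^11 mod 8 = 1
9^12 mod 8 = 1
9^13 mod 8 = 1
9^14 mod 8 = 1
9^15 mod 8 = 1
9^16 mod 8 = 1
9^17 mod 8 = 1
9^18 mod 8 = 1


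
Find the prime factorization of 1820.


1820 / 2 = 910
910 / 2 = 455
455 / 5 = 91
91 / 7 = 13
13 / 13 = 1
1820 = 2^2 × 5 × 7 × 13


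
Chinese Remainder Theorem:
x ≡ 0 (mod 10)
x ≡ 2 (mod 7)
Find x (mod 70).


M = 10*7 = 70
M1 = M/10 = 7, M2 = M/7 = 10
M1^(-1) mod 10 = 3, M2^(-1) mod 7 = 5
x = 0*7*3 + 2*10*5 = 100
100 mod 70 = 30
Check: 30 mod 10 = 0 ✓, 30 mod 7 = 2 ✓

x ≡ 30 (mod 70)


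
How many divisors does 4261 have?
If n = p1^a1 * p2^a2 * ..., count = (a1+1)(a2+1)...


4261 = 4261^1
d(4261) = (1+1) = 2

2 divisors


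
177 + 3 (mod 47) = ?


177 + 3 = 180
180 mod 47 = 39


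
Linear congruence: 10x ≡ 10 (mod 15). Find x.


GCD(10, 15) = 5 divides 10
Divide: 2x ≡ 2 (mod 3)
x ≡ 1 (mod 3)


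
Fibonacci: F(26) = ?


Sequence: 1, 1, 2, 3, 5, 8, 13, 21, 34, 55, 89, 144, 233, 377, 610, 987, 1597, 2584, 4181, 6765, 10946, 17711, 28657, 46368, 75025, 121393
F(26) = 121393


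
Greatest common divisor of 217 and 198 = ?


217 = 1 * 198 + 19
198 = 10 * 19 + 8
19 = 2 * 8 + 3
8 = 2 * 3 + 2
3 = 1 * 2 + 1
2 = 2 * 1 + 0
GCD = 1


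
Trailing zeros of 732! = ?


floor(732/5) = 146
floor(732/25) = 29
floor(732/125) = 5
floor(732/625) = 1
Total = 181

181 trailing zeros


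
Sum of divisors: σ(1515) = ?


Divisors of 1515: 1, 3, 5, 15, 101, 303, 505, 1515
Sum = 1 + 3 + 5 + 15 + 101 + 303 + 505 + 1515 = 2448

σ(1515) = 2448


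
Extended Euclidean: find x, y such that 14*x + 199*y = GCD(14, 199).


Tabular extended Euclidean (each row: r = 14*s + 199*t):
r=14, s=1, t=0
r=199, s=0, t=1
q=0: r=14, s=1, t=0   [14*(1) + 199*(0) = 14]
q=14: r=3, s=-14, t=1   [14*(-14) + 199*(1) = 3]
q=4: r=2, s=57, t=-4   [14*(57) + 199*(-4) = 2]
q=1: r=1, s=-71, t=5   [14*(-71) + 199*(5) = 1]
q=2: r=0, s=199, t=-14   [14*(199) + 199*(-14) = 0]
GCD = 1; from the row with r=1: x=-71, y=5
Check: 14*(-71) + 199*(5) = -994 + 995 = 1

GCD = 1, x = -71, y = 5


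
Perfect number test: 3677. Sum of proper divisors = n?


Proper divisors of 3677: 1
Sum = 1 = 1

No, 3677 is not perfect (1 ≠ 3677)


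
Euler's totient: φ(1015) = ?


1015 = 5 × 7 × 29
Prime factors: 5, 7, 29
φ(1015) = 1015 × (1-1/5) × (1-1/7) × (1-1/29)
= 1015 × 4/5 × 6/7 × 28/29 = 672

φ(1015) = 672


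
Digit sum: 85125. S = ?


8 + 5 + 1 + 2 + 5 = 21


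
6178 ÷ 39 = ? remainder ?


6178 = 39 * 158 + 16
Check: 6162 + 16 = 6178

q = 158, r = 16


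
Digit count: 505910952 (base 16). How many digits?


505910952 in base 16 = 1E2796A8
Number of digits = 8

8 digits (base 16)


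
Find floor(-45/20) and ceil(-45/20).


-45/20 = -2.2500
floor = -3
ceil = -2

floor = -3, ceil = -2


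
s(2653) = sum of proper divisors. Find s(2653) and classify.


Proper divisors: 1, 7, 379
Sum = 1 + 7 + 379 = 387
387 < 2653 → deficient

s(2653) = 387 (deficient)


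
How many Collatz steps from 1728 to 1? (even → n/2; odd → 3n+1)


1728 → 864 → 432 → 216 → 108 → 54 → 27 → 82 → 41 → 124 → 62 → 31 → 94 → 47 → 142 → 71 → 214 → 107 → 322 → 161 → 484 → 242 → 121 → 364 → 182 → 91 → 274 → 137 → 412 → 206 → 103 → 310 → 155 → 466 → 233 → 700 → 350 → 175 → 526 → 263 → 790 → 395 → 1186 → 593 → 1780 → 890 → 445 → 1336 → 668 → 334 → 167 → 502 → 251 → 754 → 377 → 1132 → 566 → 283 → 850 → 425 → 1276 → 638 → 319 → 958 → 479 → 1438 → 719 → 2158 → 1079 → 3238 → 1619 → 4858 → 2429 → 7288 → 3644 → 1822 → 911 → 2734 → 1367 → 4102 → 2051 → 6154 → 3077 → 9232 → 4616 → 2308 → 1154 → 577 → 1732 → 866 → 433 → 1300 → 650 → 325 → 976 → 488 → 244 → 122 → 61 → 184 → 92 → 46 → 23 → 70 → 35 → 106 → 53 → 160 → 80 → 40 → 20 → 10 → 5 → 16 → 8 → 4 → 2 → 1
Total steps = 117

117 steps


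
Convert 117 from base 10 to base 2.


117 (base 10) = 117 (decimal)
117 (decimal) = 1110101 (base 2)


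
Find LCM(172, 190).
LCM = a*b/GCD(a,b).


GCD(172, 190) = 2
LCM = 172*190/2 = 32680/2 = 16340

LCM = 16340


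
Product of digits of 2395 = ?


2 × 3 × 9 × 5 = 270


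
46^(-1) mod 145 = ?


Use the extended Euclidean algorithm on (145, 46); each row r = 145*s + 46*t:
r=145, s=1, t=0
r=46, s=0, t=1
q=3: r=7, s=1, t=-3   [145*(1) + 46*(-3) = 7]
q=6: r=4, s=-6, t=19   [145*(-6) + 46*(19) = 4]
q=1: r=3, s=7, t=-22   [145*(7) + 46*(-22) = 3]
q=1: r=1, s=-13, t=41   [145*(-13) + 46*(41) = 1]
q=3: r=0, s=46, t=-145   [145*(46) + 46*(-145) = 0]
GCD = 1 with t = 41, so 46*(41) ≡ 1 (mod 145)
Inverse = 41 mod 145 = 41
Check: 46 * 41 = 1886 ≡ 1 (mod 145)

46^(-1) ≡ 41 (mod 145)


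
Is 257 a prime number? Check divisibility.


Check divisors up to sqrt(257) = 16.0312
No divisors found.
257 is prime.

Yes, 257 is prime


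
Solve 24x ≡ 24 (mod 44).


GCD(24, 44) = 4 divides 24
Divide: 6x ≡ 6 (mod 11)
x ≡ 1 (mod 11)


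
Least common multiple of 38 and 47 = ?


GCD(38, 47) = 1
LCM = 38*47/1 = 1786/1 = 1786

LCM = 1786


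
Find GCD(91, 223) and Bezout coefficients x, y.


Tabular extended Euclidean (each row: r = 91*s + 223*t):
r=91, s=1, t=0
r=223, s=0, t=1
q=0: r=91, s=1, t=0   [91*(1) + 223*(0) = 91]
q=2: r=41, s=-2, t=1   [91*(-2) + 223*(1) = 41]
q=2: r=9, s=5, t=-2   [91*(5) + 223*(-2) = 9]
q=4: r=5, s=-22, t=9   [91*(-22) + 223*(9) = 5]
q=1: r=4, s=27, t=-11   [91*(27) + 223*(-11) = 4]
q=1: r=1, s=-49, t=20   [91*(-49) + 223*(20) = 1]
q=4: r=0, s=223, t=-91   [91*(223) + 223*(-91) = 0]
GCD = 1; from the row with r=1: x=-49, y=20
Check: 91*(-49) + 223*(20) = -4459 + 4460 = 1

GCD = 1, x = -49, y = 20


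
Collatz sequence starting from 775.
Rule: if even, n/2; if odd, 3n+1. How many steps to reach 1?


775 → 2326 → 1163 → 3490 → 1745 → 5236 → 2618 → 1309 → 3928 → 1964 → 982 → 491 → 1474 → 737 → 2212 → 1106 → 553 → 1660 → 830 → 415 → 1246 → 623 → 1870 → 935 → 2806 → 1403 → 4210 → 2105 → 6316 → 3158 → 1579 → 4738 → 2369 → 7108 → 3554 → 1777 → 5332 → 2666 → 1333 → 4000 → 2000 → 1000 → 500 → 250 → 125 → 376 → 188 → 94 → 47 → 142 → 71 → 214 → 107 → 322 → 161 → 484 → 242 → 121 → 364 → 182 → 91 → 274 → 137 → 412 → 206 → 103 → 310 → 155 → 466 → 233 → 700 → 350 → 175 → 526 → 263 → 790 → 395 → 1186 → 593 → 1780 → 890 → 445 → 1336 → 668 → 334 → 167 → 502 → 251 → 754 → 377 → 1132 → 566 → 283 → 850 → 425 → 1276 → 638 → 319 → 958 → 479 → 1438 → 719 → 2158 → 1079 → 3238 → 1619 → 4858 → 2429 → 7288 → 3644 → 1822 → 911 → 2734 → 1367 → 4102 → 2051 → 6154 → 3077 → 9232 → 4616 → 2308 → 1154 → 577 → 1732 → 866 → 433 → 1300 → 650 → 325 → 976 → 488 → 244 → 122 → 61 → 184 → 92 → 46 → 23 → 70 → 35 → 106 → 53 → 160 → 80 → 40 → 20 → 10 → 5 → 16 → 8 → 4 → 2 → 1
Total steps = 152

152 steps


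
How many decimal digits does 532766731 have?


532766731 has 9 digits in base 10
floor(log10(532766731)) + 1 = floor(8.7265) + 1 = 9

9 digits (base 10)


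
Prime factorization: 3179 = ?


3179 / 11 = 289
289 / 17 = 17
17 / 17 = 1
3179 = 11 × 17^2


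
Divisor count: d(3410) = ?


3410 = 2^1 × 5^1 × 11^1 × 31^1
d(3410) = (1+1) × (1+1) × (1+1) × (1+1) = 16

16 divisors


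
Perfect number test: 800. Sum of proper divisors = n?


Proper divisors of 800: 1, 2, 4, 5, 8, 10, 16, 20, 25, 32, 40, 50, 80, 100, 160, 200, 400
Sum = 1 + 2 + 4 + 5 + 8 + 10 + 16 + 20 + 25 + 32 + 40 + 50 + 80 + 100 + 160 + 200 + 400 = 1153

No, 800 is not perfect (1153 ≠ 800)


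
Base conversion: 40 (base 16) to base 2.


40 (base 16) = 64 (decimal)
64 (decimal) = 1000000 (base 2)


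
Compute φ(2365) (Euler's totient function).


2365 = 5 × 11 × 43
Prime factors: 5, 11, 43
φ(2365) = 2365 × (1-1/5) × (1-1/11) × (1-1/43)
= 2365 × 4/5 × 10/11 × 42/43 = 1680

φ(2365) = 1680


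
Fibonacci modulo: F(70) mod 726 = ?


F(k) mod 726 for k=1..70:
1, 1, 2, 3, 5, 8, 13, 21, 34, 55, 89, 144, 233, 377, 610, 261, 145, 406, 551, 231, 56, 287, 343, 630, 247, 151, 398, 549, 221, 44, 265, 309, 574, 157, 5, 162, 167, 329, 496, 99, 595, 694, 563, 531, 368, 173, 541, 714, 529, 517, 320, 111, 431, 542, 247, 63, 310, 373, 683, 330, 287, 617, 178, 69, 247, 316, 563, 153, 716, 143
F(70) mod 726 = 143


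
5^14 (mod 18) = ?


5^1 mod 18 = 5
5^2 mod 18 = 7
5^3 mod 18 = 17
5^4 mod 18 = 13
5^5 mod 18 = 11
5^6 mod 18 = 1
5^7 mod 18 = 5
5^8 mod 18 = 7
5^9 mod 18 = 17
5^10 mod 18 = 13
5^11 mod 18 = 11
5^12 mod 18 = 1
5^13 mod 18 = 5
5^14 mod 18 = 7


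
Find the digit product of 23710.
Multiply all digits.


2 × 3 × 7 × 1 × 0 = 0


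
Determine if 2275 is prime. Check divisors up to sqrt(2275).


2275 / 5 = 455 (exact division)
2275 is NOT prime.

No, 2275 is not prime


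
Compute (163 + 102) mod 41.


163 + 102 = 265
265 mod 41 = 19


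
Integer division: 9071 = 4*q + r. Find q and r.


9071 = 4 * 2267 + 3
Check: 9068 + 3 = 9071

q = 2267, r = 3
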